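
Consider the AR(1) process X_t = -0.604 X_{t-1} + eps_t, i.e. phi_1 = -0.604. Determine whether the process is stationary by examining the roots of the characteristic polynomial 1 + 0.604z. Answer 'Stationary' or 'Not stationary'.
\text{Stationary}

The AR(p) characteristic polynomial is P(z) = 1 + 0.604z.
Stationarity requires all roots to lie outside the unit circle, i.e. |z| > 1 for every root.
This is linear in z: 1 + (0.604) z = 0  =>  z = -1/(0.604) = -1.655629,  |z| = 1.655629.
Moduli of all roots: 1.6556.
All moduli strictly greater than 1? Yes.
Verdict: Stationary.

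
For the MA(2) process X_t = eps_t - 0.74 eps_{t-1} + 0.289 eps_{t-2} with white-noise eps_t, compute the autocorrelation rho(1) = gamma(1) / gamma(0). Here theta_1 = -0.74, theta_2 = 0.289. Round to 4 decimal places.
\rho(1) = -0.5848

For an MA(q) process with theta_0 = 1, the autocovariance is
  gamma(k) = sigma^2 * sum_{i=0..q-k} theta_i * theta_{i+k},
and rho(k) = gamma(k) / gamma(0). Sigma^2 cancels.
  numerator   = (1)*(-0.74) + (-0.74)*(0.289) = -0.95386.
  denominator = (1)^2 + (-0.74)^2 + (0.289)^2 = 1.631121.
  rho(1) = -0.95386 / 1.631121 = -0.5848.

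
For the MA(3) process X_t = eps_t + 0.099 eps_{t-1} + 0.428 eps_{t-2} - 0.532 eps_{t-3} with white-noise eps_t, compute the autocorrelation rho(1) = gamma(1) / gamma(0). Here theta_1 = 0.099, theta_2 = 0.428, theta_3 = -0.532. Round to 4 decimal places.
\rho(1) = -0.0585

For an MA(q) process with theta_0 = 1, the autocovariance is
  gamma(k) = sigma^2 * sum_{i=0..q-k} theta_i * theta_{i+k},
and rho(k) = gamma(k) / gamma(0). Sigma^2 cancels.
  numerator   = (1)*(0.099) + (0.099)*(0.428) + (0.428)*(-0.532) = -0.086324.
  denominator = (1)^2 + (0.099)^2 + (0.428)^2 + (-0.532)^2 = 1.476009.
  rho(1) = -0.086324 / 1.476009 = -0.0585.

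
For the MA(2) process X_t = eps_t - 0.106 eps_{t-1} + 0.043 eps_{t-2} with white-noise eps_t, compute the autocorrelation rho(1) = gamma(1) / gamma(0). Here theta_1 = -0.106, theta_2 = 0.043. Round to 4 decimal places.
\rho(1) = -0.1091

For an MA(q) process with theta_0 = 1, the autocovariance is
  gamma(k) = sigma^2 * sum_{i=0..q-k} theta_i * theta_{i+k},
and rho(k) = gamma(k) / gamma(0). Sigma^2 cancels.
  numerator   = (1)*(-0.106) + (-0.106)*(0.043) = -0.110558.
  denominator = (1)^2 + (-0.106)^2 + (0.043)^2 = 1.013085.
  rho(1) = -0.110558 / 1.013085 = -0.1091.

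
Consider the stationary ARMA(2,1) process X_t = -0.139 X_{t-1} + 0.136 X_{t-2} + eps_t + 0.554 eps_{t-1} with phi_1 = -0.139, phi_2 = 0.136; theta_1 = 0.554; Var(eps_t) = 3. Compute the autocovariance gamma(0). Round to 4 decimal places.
\gamma(0) = 3.5415

Multiply the model equation by X_{t-k} and take expectations. With theta_0 = psi_0 = 1 and psi_j the MA(infinity) weights, this gives
  gamma(k) - sum_i phi_i gamma(k-i) = c_k,
  c_k = sigma^2 * sum_{j=k..q} theta_j psi_{j-k}   (c_k = 0 for k > q),
using gamma(-m) = gamma(m).
psi-weights needed (psi_j = theta_j + sum_i phi_i psi_{j-i}):
  psi_1 = theta_1 + phi_1 = 0.554 + (-0.139) = 0.415
Right-hand sides:
  c_0 = sigma^2 (1 + theta_1 psi_1) = 3 * (1 + (0.554)(0.415)) = 3 * 1.22991 = 3.68973
  c_1 = sigma^2 theta_1 = 3 * (0.554) = 1.662
  c_2 = 0
Equations for k = 0, 1, 2 (AR order 2, c_2 = 0):
  (E0) gamma(0) = phi_1 gamma(1) + phi_2 gamma(2) + c_0
  (E1) gamma(1) = phi_1 gamma(0) + phi_2 gamma(1) + c_1
  (E2) gamma(2) = phi_1 gamma(1) + phi_2 gamma(0)
From (E1): gamma(1) = A gamma(0) + B with
  A = phi_1 / (1 - phi_2) = -0.139 / 0.864 = -0.16088,   B = c_1 / (1 - phi_2) = 1.662 / 0.864 = 1.923611.
Insert (E2) into (E0): gamma(0) (1 - phi_2^2) = phi_1 (1 + phi_2) gamma(1) + c_0.
  phi_1 (1 + phi_2) = (-0.139)(1.136) = -0.157904,   1 - phi_2^2 = 0.981504.
Replace gamma(1) by A gamma(0) + B and collect gamma(0):
  gamma(0) [0.981504 - (-0.157904)(-0.16088)] = (-0.157904)(1.923611) + 3.68973
  gamma(0) * 0.9561 = 3.385984
  gamma(0) = 3.385984 / 0.9561 = 3.541452.
Therefore gamma(0) = 3.5415 (to 4 decimal places).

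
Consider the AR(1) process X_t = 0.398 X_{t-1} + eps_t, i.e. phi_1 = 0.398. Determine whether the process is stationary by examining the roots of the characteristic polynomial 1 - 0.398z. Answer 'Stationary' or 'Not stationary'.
\text{Stationary}

The AR(p) characteristic polynomial is P(z) = 1 - 0.398z.
Stationarity requires all roots to lie outside the unit circle, i.e. |z| > 1 for every root.
This is linear in z: 1 + (-0.398) z = 0  =>  z = -1/(-0.398) = 2.512563,  |z| = 2.512563.
Moduli of all roots: 2.5126.
All moduli strictly greater than 1? Yes.
Verdict: Stationary.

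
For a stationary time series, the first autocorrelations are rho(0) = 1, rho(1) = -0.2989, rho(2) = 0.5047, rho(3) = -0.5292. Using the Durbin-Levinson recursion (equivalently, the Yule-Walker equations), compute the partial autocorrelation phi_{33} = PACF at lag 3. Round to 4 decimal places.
\phi_{33} = -0.4310

The PACF at lag k is phi_{kk}, the last component of the solution
to the Yule-Walker system G_k phi = r_k where
  (G_k)_{ij} = rho(|i - j|), (r_k)_i = rho(i), i,j = 1..k.
Equivalently, Durbin-Levinson gives phi_{kk} iteratively:
  phi_{11} = rho(1)
  phi_{kk} = [rho(k) - sum_{j=1..k-1} phi_{k-1,j} rho(k-j)]
            / [1 - sum_{j=1..k-1} phi_{k-1,j} rho(j)],
  phi_{k,j} = phi_{k-1,j} - phi_{kk} phi_{k-1,k-j},  j = 1..k-1.
Step k = 1:
  phi_11 = rho(1) = -0.2989.
Step k = 2:
  phi_22 = [rho(2) - phi_11 rho(1)] / [1 - phi_11 rho(1)] = [0.5047 - (-0.2989)(-0.2989)] / [1 - (-0.2989)(-0.2989)]
         = 0.41535879 / 0.91065879 = 0.456108.
  Update: phi_21 = phi_11 - phi_22 phi_11 = -0.2989 - (0.456108)(-0.2989) = -0.162569.
Step k = 3:
  phi_33 = [rho(3) - phi_21 rho(2) - phi_22 rho(1)] / [1 - phi_21 rho(1) - phi_22 rho(2)]
    numerator   = -0.5292 - (-0.162569)(0.5047) - (0.456108)(-0.2989) = -0.31082058
    denominator = 1 - (-0.162569)(-0.2989) - (0.456108)(0.5047) = 0.72121031
  phi_33 = -0.31082058 / 0.72121031 = -0.431.
Therefore phi_{33} = -0.4310.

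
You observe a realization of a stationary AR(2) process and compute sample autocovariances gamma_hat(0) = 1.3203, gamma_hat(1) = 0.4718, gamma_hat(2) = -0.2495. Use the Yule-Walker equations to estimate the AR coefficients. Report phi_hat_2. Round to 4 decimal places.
\hat\phi_{2} = -0.3630

The Yule-Walker equations for an AR(p) process read, in matrix form,
  Gamma_p phi = r_p,   with   (Gamma_p)_{ij} = gamma(|i - j|),
                       (r_p)_i = gamma(i),   i,j = 1..p.
Substitute the sample gammas (Toeplitz matrix and right-hand side of size 2):
  Gamma_p = [[1.3203, 0.4718], [0.4718, 1.3203]]
  r_p     = [0.4718, -0.2495]
Written out:
  1.3203 phi_1 + 0.4718 phi_2 = 0.4718
  0.4718 phi_1 + 1.3203 phi_2 = -0.2495
Solve by Cramer's rule:
  det = gamma(0)^2 - gamma(1)^2 = (1.3203)^2 - (0.4718)^2 = 1.74319209 - 0.22259524 = 1.52059685
  phi_hat_1 = [gamma(1) gamma(0) - gamma(1) gamma(2)] / det = [(0.4718)(1.3203) - (0.4718)(-0.2495)] / 1.52059685 = 0.74063164 / 1.52059685 = 0.4871
  phi_hat_2 = [gamma(0) gamma(2) - gamma(1)^2] / det = [(1.3203)(-0.2495) - (0.4718)^2] / 1.52059685 = -0.55201009 / 1.52059685 = -0.363
So phi_hat = [0.4871, -0.3630].
Therefore phi_hat_2 = -0.3630.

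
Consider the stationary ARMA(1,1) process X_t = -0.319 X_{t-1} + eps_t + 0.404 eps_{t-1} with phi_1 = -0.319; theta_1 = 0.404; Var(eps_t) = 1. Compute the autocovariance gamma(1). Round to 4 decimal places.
\gamma(1) = 0.0824

Multiply the model equation by X_{t-k} and take expectations. With theta_0 = psi_0 = 1 and psi_j the MA(infinity) weights, this gives
  gamma(k) - sum_i phi_i gamma(k-i) = c_k,
  c_k = sigma^2 * sum_{j=k..q} theta_j psi_{j-k}   (c_k = 0 for k > q),
using gamma(-m) = gamma(m).
psi-weights needed (psi_j = theta_j + sum_i phi_i psi_{j-i}):
  psi_1 = theta_1 + phi_1 = 0.404 + (-0.319) = 0.085
Right-hand sides:
  c_0 = sigma^2 (1 + theta_1 psi_1) = 1 * (1 + (0.404)(0.085)) = 1 * 1.03434 = 1.03434
  c_1 = sigma^2 theta_1 = 1 * (0.404) = 0.404
  c_2 = 0
Equations for k = 0 and k = 1 (AR order 1):
  gamma(0) = phi_1 gamma(1) + c_0
  gamma(1) = phi_1 gamma(0) + c_1
Substituting the second into the first: gamma(0) (1 - phi_1^2) = c_0 + phi_1 c_1, so
  gamma(0) = (c_0 + phi_1 c_1) / (1 - phi_1^2) = (1.03434 + (-0.319)(0.404)) / (1 - (-0.319)^2) = 0.905464 / 0.898239 = 1.008044.
  gamma(1) = phi_1 gamma(0) + c_1 = (-0.319)(1.008044) + (0.404) = 0.082434.
Therefore gamma(1) = 0.0824 (to 4 decimal places).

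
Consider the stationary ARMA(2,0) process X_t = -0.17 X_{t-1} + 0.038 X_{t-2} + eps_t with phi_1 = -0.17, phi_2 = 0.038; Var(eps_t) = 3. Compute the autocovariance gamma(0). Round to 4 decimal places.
\gamma(0) = 3.1012

Multiply the model equation by X_{t-k} and take expectations. With theta_0 = psi_0 = 1 and psi_j the MA(infinity) weights, this gives
  gamma(k) - sum_i phi_i gamma(k-i) = c_k,
  c_k = sigma^2 * sum_{j=k..q} theta_j psi_{j-k}   (c_k = 0 for k > q),
using gamma(-m) = gamma(m).
Pure AR (q = 0): c_0 = sigma^2 = 3, c_k = 0 for k >= 1.
Equations for k = 0, 1, 2 (AR order 2, c_2 = 0):
  (E0) gamma(0) = phi_1 gamma(1) + phi_2 gamma(2) + c_0
  (E1) gamma(1) = phi_1 gamma(0) + phi_2 gamma(1) + c_1
  (E2) gamma(2) = phi_1 gamma(1) + phi_2 gamma(0)
From (E1): gamma(1) = A gamma(0) + B with
  A = phi_1 / (1 - phi_2) = -0.17 / 0.962 = -0.176715,   B = c_1 / (1 - phi_2) = 0 / 0.962 = 0.
Insert (E2) into (E0): gamma(0) (1 - phi_2^2) = phi_1 (1 + phi_2) gamma(1) + c_0.
  phi_1 (1 + phi_2) = (-0.17)(1.038) = -0.17646,   1 - phi_2^2 = 0.998556.
Replace gamma(1) by A gamma(0) + B and collect gamma(0):
  gamma(0) [0.998556 - (-0.17646)(-0.176715)] = c_0 = 3
  gamma(0) * 0.967373 = 3
  gamma(0) = 3 / 0.967373 = 3.101183.
Therefore gamma(0) = 3.1012 (to 4 decimal places).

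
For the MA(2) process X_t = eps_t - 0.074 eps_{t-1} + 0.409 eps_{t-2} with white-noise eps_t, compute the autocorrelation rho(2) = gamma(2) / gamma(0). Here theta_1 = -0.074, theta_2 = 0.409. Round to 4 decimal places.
\rho(2) = 0.3488

For an MA(q) process with theta_0 = 1, the autocovariance is
  gamma(k) = sigma^2 * sum_{i=0..q-k} theta_i * theta_{i+k},
and rho(k) = gamma(k) / gamma(0). Sigma^2 cancels.
  numerator   = (1)*(0.409) = 0.409.
  denominator = (1)^2 + (-0.074)^2 + (0.409)^2 = 1.172757.
  rho(2) = 0.409 / 1.172757 = 0.3488.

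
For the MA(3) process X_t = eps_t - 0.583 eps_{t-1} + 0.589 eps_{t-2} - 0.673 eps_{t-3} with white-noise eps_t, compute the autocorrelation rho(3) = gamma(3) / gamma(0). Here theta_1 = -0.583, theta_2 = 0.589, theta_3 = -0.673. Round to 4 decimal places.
\rho(3) = -0.3145

For an MA(q) process with theta_0 = 1, the autocovariance is
  gamma(k) = sigma^2 * sum_{i=0..q-k} theta_i * theta_{i+k},
and rho(k) = gamma(k) / gamma(0). Sigma^2 cancels.
  numerator   = (1)*(-0.673) = -0.673.
  denominator = (1)^2 + (-0.583)^2 + (0.589)^2 + (-0.673)^2 = 2.139739.
  rho(3) = -0.673 / 2.139739 = -0.3145.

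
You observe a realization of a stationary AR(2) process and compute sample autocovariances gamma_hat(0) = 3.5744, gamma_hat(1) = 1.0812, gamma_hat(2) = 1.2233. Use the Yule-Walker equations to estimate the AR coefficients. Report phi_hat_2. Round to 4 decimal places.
\hat\phi_{2} = 0.2760

The Yule-Walker equations for an AR(p) process read, in matrix form,
  Gamma_p phi = r_p,   with   (Gamma_p)_{ij} = gamma(|i - j|),
                       (r_p)_i = gamma(i),   i,j = 1..p.
Substitute the sample gammas (Toeplitz matrix and right-hand side of size 2):
  Gamma_p = [[3.5744, 1.0812], [1.0812, 3.5744]]
  r_p     = [1.0812, 1.2233]
Written out:
  3.5744 phi_1 + 1.0812 phi_2 = 1.0812
  1.0812 phi_1 + 3.5744 phi_2 = 1.2233
Solve by Cramer's rule:
  det = gamma(0)^2 - gamma(1)^2 = (3.5744)^2 - (1.0812)^2 = 12.77633536 - 1.16899344 = 11.60734192
  phi_hat_1 = [gamma(1) gamma(0) - gamma(1) gamma(2)] / det = [(1.0812)(3.5744) - (1.0812)(1.2233)] / 11.60734192 = 2.54200932 / 11.60734192 = 0.219
  phi_hat_2 = [gamma(0) gamma(2) - gamma(1)^2] / det = [(3.5744)(1.2233) - (1.0812)^2] / 11.60734192 = 3.20357008 / 11.60734192 = 0.276
So phi_hat = [0.2190, 0.2760].
Therefore phi_hat_2 = 0.2760.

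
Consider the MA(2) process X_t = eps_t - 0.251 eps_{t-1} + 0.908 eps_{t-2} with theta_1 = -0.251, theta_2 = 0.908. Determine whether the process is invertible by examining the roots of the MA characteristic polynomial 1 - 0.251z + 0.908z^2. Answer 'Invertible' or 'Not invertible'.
\text{Invertible}

The MA(q) characteristic polynomial is P(z) = 1 - 0.251z + 0.908z^2.
Invertibility requires all roots to lie outside the unit circle, i.e. |z| > 1 for every root.
Set 1 + (-0.251) z + (0.908) z^2 = 0, i.e. a z^2 + b z + c = 0 with a = 0.908, b = -0.251, c = 1.
Discriminant D = b^2 - 4ac = (-0.251)^2 - 4*(0.908)*1 = 0.063001 - (3.632) = -3.568999.
D < 0, so the roots are the complex-conjugate pair z = (-b +/- i sqrt(-D)) / (2a) = 0.1382 +/- 1.0403i.
For a conjugate pair |z|^2 = z * conj(z) = (product of roots) = c/a = 1/(0.908) = 1.101322, so |z| = sqrt(1.101322) = 1.0494 for both roots.
Moduli of all roots: 1.0494, 1.0494.
All moduli strictly greater than 1? Yes.
Verdict: Invertible.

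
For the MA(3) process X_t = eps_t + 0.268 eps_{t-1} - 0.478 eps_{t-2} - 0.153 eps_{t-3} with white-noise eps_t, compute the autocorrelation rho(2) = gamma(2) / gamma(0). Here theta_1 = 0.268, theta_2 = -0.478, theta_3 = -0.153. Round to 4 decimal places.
\rho(2) = -0.3921

For an MA(q) process with theta_0 = 1, the autocovariance is
  gamma(k) = sigma^2 * sum_{i=0..q-k} theta_i * theta_{i+k},
and rho(k) = gamma(k) / gamma(0). Sigma^2 cancels.
  numerator   = (1)*(-0.478) + (0.268)*(-0.153) = -0.519004.
  denominator = (1)^2 + (0.268)^2 + (-0.478)^2 + (-0.153)^2 = 1.323717.
  rho(2) = -0.519004 / 1.323717 = -0.3921.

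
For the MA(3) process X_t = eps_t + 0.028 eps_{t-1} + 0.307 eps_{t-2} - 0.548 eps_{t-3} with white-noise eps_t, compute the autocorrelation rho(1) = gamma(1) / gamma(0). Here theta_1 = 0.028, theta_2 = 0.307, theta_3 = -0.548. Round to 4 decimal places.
\rho(1) = -0.0943

For an MA(q) process with theta_0 = 1, the autocovariance is
  gamma(k) = sigma^2 * sum_{i=0..q-k} theta_i * theta_{i+k},
and rho(k) = gamma(k) / gamma(0). Sigma^2 cancels.
  numerator   = (1)*(0.028) + (0.028)*(0.307) + (0.307)*(-0.548) = -0.13164.
  denominator = (1)^2 + (0.028)^2 + (0.307)^2 + (-0.548)^2 = 1.395337.
  rho(1) = -0.13164 / 1.395337 = -0.0943.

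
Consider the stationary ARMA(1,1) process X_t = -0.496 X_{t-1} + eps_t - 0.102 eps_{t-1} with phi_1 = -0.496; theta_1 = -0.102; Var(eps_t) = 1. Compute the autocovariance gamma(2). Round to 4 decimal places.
\gamma(2) = 0.4133

Multiply the model equation by X_{t-k} and take expectations. With theta_0 = psi_0 = 1 and psi_j the MA(infinity) weights, this gives
  gamma(k) - sum_i phi_i gamma(k-i) = c_k,
  c_k = sigma^2 * sum_{j=k..q} theta_j psi_{j-k}   (c_k = 0 for k > q),
using gamma(-m) = gamma(m).
psi-weights needed (psi_j = theta_j + sum_i phi_i psi_{j-i}):
  psi_1 = theta_1 + phi_1 = -0.102 + (-0.496) = -0.598
Right-hand sides:
  c_0 = sigma^2 (1 + theta_1 psi_1) = 1 * (1 + (-0.102)(-0.598)) = 1 * 1.060996 = 1.060996
  c_1 = sigma^2 theta_1 = 1 * (-0.102) = -0.102
  c_2 = 0
Equations for k = 0 and k = 1 (AR order 1):
  gamma(0) = phi_1 gamma(1) + c_0
  gamma(1) = phi_1 gamma(0) + c_1
Substituting the second into the first: gamma(0) (1 - phi_1^2) = c_0 + phi_1 c_1, so
  gamma(0) = (c_0 + phi_1 c_1) / (1 - phi_1^2) = (1.060996 + (-0.496)(-0.102)) / (1 - (-0.496)^2) = 1.111588 / 0.753984 = 1.474286.
  gamma(1) = phi_1 gamma(0) + c_1 = (-0.496)(1.474286) + (-0.102) = -0.833246.
For k = 2 (> q): gamma(2) = phi_1 gamma(1) = (-0.496)(-0.833246) = 0.41329.
Therefore gamma(2) = 0.4133 (to 4 decimal places).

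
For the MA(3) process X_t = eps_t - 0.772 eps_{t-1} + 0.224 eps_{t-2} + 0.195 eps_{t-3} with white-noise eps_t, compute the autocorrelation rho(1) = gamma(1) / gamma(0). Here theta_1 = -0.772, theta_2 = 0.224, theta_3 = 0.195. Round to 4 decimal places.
\rho(1) = -0.5351

For an MA(q) process with theta_0 = 1, the autocovariance is
  gamma(k) = sigma^2 * sum_{i=0..q-k} theta_i * theta_{i+k},
and rho(k) = gamma(k) / gamma(0). Sigma^2 cancels.
  numerator   = (1)*(-0.772) + (-0.772)*(0.224) + (0.224)*(0.195) = -0.901248.
  denominator = (1)^2 + (-0.772)^2 + (0.224)^2 + (0.195)^2 = 1.684185.
  rho(1) = -0.901248 / 1.684185 = -0.5351.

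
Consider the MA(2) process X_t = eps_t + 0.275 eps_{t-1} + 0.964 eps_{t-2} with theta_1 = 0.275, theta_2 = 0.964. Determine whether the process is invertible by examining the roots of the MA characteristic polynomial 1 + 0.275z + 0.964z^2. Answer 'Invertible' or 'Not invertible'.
\text{Invertible}

The MA(q) characteristic polynomial is P(z) = 1 + 0.275z + 0.964z^2.
Invertibility requires all roots to lie outside the unit circle, i.e. |z| > 1 for every root.
Set 1 + (0.275) z + (0.964) z^2 = 0, i.e. a z^2 + b z + c = 0 with a = 0.964, b = 0.275, c = 1.
Discriminant D = b^2 - 4ac = (0.275)^2 - 4*(0.964)*1 = 0.075625 - (3.856) = -3.780375.
D < 0, so the roots are the complex-conjugate pair z = (-b +/- i sqrt(-D)) / (2a) = -0.1426 +/- 1.0085i.
For a conjugate pair |z|^2 = z * conj(z) = (product of roots) = c/a = 1/(0.964) = 1.037344, so |z| = sqrt(1.037344) = 1.0185 for both roots.
Moduli of all roots: 1.0185, 1.0185.
All moduli strictly greater than 1? Yes.
Verdict: Invertible.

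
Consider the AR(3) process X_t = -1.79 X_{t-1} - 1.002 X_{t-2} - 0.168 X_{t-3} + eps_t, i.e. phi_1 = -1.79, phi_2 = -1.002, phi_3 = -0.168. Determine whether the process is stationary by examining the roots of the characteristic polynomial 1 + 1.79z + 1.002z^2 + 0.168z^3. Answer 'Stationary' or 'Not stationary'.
\text{Stationary}

The AR(p) characteristic polynomial is P(z) = 1 + 1.79z + 1.002z^2 + 0.168z^3.
Stationarity requires all roots to lie outside the unit circle, i.e. |z| > 1 for every root.
Degree 3: look for a simple real root z0 first, then factor out (1 - z/z0) and solve the remaining quadratic.
Testing z0 = -1.25: P(-1.25) = 1 + (1.79)(-1.25) + (1.002)(-1.25)^2 + (0.168)(-1.25)^3
  = 1 + (-2.2375) + (1.565625) + (-0.328125) = 0.  So z_0 = -1.25 is a root, |z_0| = 1.25.
Divide out the factor (1 + 0.8 z) = (1 - z/z0) (since 1/z0 = -0.8):
  P(z) = (1 + 0.8 z)(1 + (0.99) z + (0.21) z^2)
  [check: z-coef 0.99 - (-0.8) = 1.79; z^2-coef 0.21 - (-0.8)(0.99) = 1.002; z^3-coef -(-0.8)(0.21) = 0.168.]
Remaining roots from the quadratic factor 1 + (0.99) z + (0.21) z^2:
  Set 1 + (0.99) z + (0.21) z^2 = 0, i.e. a z^2 + b z + c = 0 with a = 0.21, b = 0.99, c = 1.
  Discriminant D = b^2 - 4ac = (0.99)^2 - 4*(0.21)*1 = 0.9801 - (0.84) = 0.1401.
  D >= 0, so the roots are real: z = (-b +/- sqrt(D)) / (2a) = (-0.99 +/- 0.374299) / (0.42).
    z_1 = (-0.99 + 0.374299) / (0.42) = -1.466,   |z_1| = 1.466.
    z_2 = (-0.99 - 0.374299) / (0.42) = -3.2483,   |z_2| = 3.2483.
Moduli of all roots: 1.2500, 1.4660, 3.2483.
All moduli strictly greater than 1? Yes.
Verdict: Stationary.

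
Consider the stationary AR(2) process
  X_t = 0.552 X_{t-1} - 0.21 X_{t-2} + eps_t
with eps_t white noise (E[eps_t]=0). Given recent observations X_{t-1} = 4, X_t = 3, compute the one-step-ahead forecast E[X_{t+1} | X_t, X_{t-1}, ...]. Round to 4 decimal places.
E[X_{t+1} \mid \mathcal F_t] = 0.8160

For an AR(p) model X_t = c + sum_i phi_i X_{t-i} + eps_t, the
one-step-ahead conditional mean is
  E[X_{t+1} | X_t, ...] = c + sum_i phi_i X_{t+1-i}.
Substitute known values:
  E[X_{t+1} | ...] = (0.552) * (3) + (-0.21) * (4)
                   = 0.8160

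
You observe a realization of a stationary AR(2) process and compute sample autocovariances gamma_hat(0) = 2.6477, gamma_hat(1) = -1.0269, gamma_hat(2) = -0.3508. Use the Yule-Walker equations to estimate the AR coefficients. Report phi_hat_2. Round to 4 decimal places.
\hat\phi_{2} = -0.3330

The Yule-Walker equations for an AR(p) process read, in matrix form,
  Gamma_p phi = r_p,   with   (Gamma_p)_{ij} = gamma(|i - j|),
                       (r_p)_i = gamma(i),   i,j = 1..p.
Substitute the sample gammas (Toeplitz matrix and right-hand side of size 2):
  Gamma_p = [[2.6477, -1.0269], [-1.0269, 2.6477]]
  r_p     = [-1.0269, -0.3508]
Written out:
  2.6477 phi_1 - 1.0269 phi_2 = -1.0269
  -1.0269 phi_1 + 2.6477 phi_2 = -0.3508
Solve by Cramer's rule:
  det = gamma(0)^2 - gamma(1)^2 = (2.6477)^2 - (-1.0269)^2 = 7.01031529 - 1.05452361 = 5.95579168
  phi_hat_1 = [gamma(1) gamma(0) - gamma(1) gamma(2)] / det = [(-1.0269)(2.6477) - (-1.0269)(-0.3508)] / 5.95579168 = -3.07915965 / 5.95579168 = -0.517
  phi_hat_2 = [gamma(0) gamma(2) - gamma(1)^2] / det = [(2.6477)(-0.3508) - (-1.0269)^2] / 5.95579168 = -1.98333677 / 5.95579168 = -0.333
So phi_hat = [-0.5170, -0.3330].
Therefore phi_hat_2 = -0.3330.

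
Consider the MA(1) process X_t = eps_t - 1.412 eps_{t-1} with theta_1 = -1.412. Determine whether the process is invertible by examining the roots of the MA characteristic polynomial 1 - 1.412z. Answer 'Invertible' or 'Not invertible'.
\text{Not invertible}

The MA(q) characteristic polynomial is P(z) = 1 - 1.412z.
Invertibility requires all roots to lie outside the unit circle, i.e. |z| > 1 for every root.
This is linear in z: 1 + (-1.412) z = 0  =>  z = -1/(-1.412) = 0.708215,  |z| = 0.708215.
Moduli of all roots: 0.7082.
All moduli strictly greater than 1? No.
Verdict: Not invertible.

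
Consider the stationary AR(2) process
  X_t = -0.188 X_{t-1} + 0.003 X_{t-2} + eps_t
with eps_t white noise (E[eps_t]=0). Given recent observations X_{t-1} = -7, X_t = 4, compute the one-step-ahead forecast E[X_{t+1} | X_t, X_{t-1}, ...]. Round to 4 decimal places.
E[X_{t+1} \mid \mathcal F_t] = -0.7730

For an AR(p) model X_t = c + sum_i phi_i X_{t-i} + eps_t, the
one-step-ahead conditional mean is
  E[X_{t+1} | X_t, ...] = c + sum_i phi_i X_{t+1-i}.
Substitute known values:
  E[X_{t+1} | ...] = (-0.188) * (4) + (0.003) * (-7)
                   = -0.7730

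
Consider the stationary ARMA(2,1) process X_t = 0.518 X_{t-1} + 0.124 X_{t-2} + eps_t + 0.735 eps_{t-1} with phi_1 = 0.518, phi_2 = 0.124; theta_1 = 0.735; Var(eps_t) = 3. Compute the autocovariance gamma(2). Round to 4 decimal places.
\gamma(2) = 6.1614

Multiply the model equation by X_{t-k} and take expectations. With theta_0 = psi_0 = 1 and psi_j the MA(infinity) weights, this gives
  gamma(k) - sum_i phi_i gamma(k-i) = c_k,
  c_k = sigma^2 * sum_{j=k..q} theta_j psi_{j-k}   (c_k = 0 for k > q),
using gamma(-m) = gamma(m).
psi-weights needed (psi_j = theta_j + sum_i phi_i psi_{j-i}):
  psi_1 = theta_1 + phi_1 = 0.735 + (0.518) = 1.253
Right-hand sides:
  c_0 = sigma^2 (1 + theta_1 psi_1) = 3 * (1 + (0.735)(1.253)) = 3 * 1.920955 = 5.762865
  c_1 = sigma^2 theta_1 = 3 * (0.735) = 2.205
  c_2 = 0
Equations for k = 0, 1, 2 (AR order 2, c_2 = 0):
  (E0) gamma(0) = phi_1 gamma(1) + phi_2 gamma(2) + c_0
  (E1) gamma(1) = phi_1 gamma(0) + phi_2 gamma(1) + c_1
  (E2) gamma(2) = phi_1 gamma(1) + phi_2 gamma(0)
From (E1): gamma(1) = A gamma(0) + B with
  A = phi_1 / (1 - phi_2) = 0.518 / 0.876 = 0.591324,   B = c_1 / (1 - phi_2) = 2.205 / 0.876 = 2.517123.
Insert (E2) into (E0): gamma(0) (1 - phi_2^2) = phi_1 (1 + phi_2) gamma(1) + c_0.
  phi_1 (1 + phi_2) = (0.518)(1.124) = 0.582232,   1 - phi_2^2 = 0.984624.
Replace gamma(1) by A gamma(0) + B and collect gamma(0):
  gamma(0) [0.984624 - (0.582232)(0.591324)] = (0.582232)(2.517123) + 5.762865
  gamma(0) * 0.640336 = 7.228415
  gamma(0) = 7.228415 / 0.640336 = 11.288469.
  gamma(1) = A gamma(0) + B = (0.591324)(11.288469) + (2.517123) = 9.192268.
  gamma(2) = phi_1 gamma(1) + phi_2 gamma(0) = (0.518)(9.192268) + (0.124)(11.288469) = 6.161365.
Therefore gamma(2) = 6.1614 (to 4 decimal places).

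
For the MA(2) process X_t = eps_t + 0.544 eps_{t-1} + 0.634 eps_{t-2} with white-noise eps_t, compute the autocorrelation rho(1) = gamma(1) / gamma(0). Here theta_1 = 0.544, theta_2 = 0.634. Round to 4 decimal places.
\rho(1) = 0.5235

For an MA(q) process with theta_0 = 1, the autocovariance is
  gamma(k) = sigma^2 * sum_{i=0..q-k} theta_i * theta_{i+k},
and rho(k) = gamma(k) / gamma(0). Sigma^2 cancels.
  numerator   = (1)*(0.544) + (0.544)*(0.634) = 0.888896.
  denominator = (1)^2 + (0.544)^2 + (0.634)^2 = 1.697892.
  rho(1) = 0.888896 / 1.697892 = 0.5235.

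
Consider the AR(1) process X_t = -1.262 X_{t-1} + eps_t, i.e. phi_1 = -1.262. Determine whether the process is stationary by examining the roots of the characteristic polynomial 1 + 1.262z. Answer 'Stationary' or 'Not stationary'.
\text{Not stationary}

The AR(p) characteristic polynomial is P(z) = 1 + 1.262z.
Stationarity requires all roots to lie outside the unit circle, i.e. |z| > 1 for every root.
This is linear in z: 1 + (1.262) z = 0  =>  z = -1/(1.262) = -0.792393,  |z| = 0.792393.
Moduli of all roots: 0.7924.
All moduli strictly greater than 1? No.
Verdict: Not stationary.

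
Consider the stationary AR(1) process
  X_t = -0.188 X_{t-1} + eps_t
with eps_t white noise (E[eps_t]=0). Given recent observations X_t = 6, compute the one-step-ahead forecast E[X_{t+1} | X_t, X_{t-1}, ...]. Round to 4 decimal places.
E[X_{t+1} \mid \mathcal F_t] = -1.1280

For an AR(p) model X_t = c + sum_i phi_i X_{t-i} + eps_t, the
one-step-ahead conditional mean is
  E[X_{t+1} | X_t, ...] = c + sum_i phi_i X_{t+1-i}.
Substitute known values:
  E[X_{t+1} | ...] = (-0.188) * (6)
                   = -1.1280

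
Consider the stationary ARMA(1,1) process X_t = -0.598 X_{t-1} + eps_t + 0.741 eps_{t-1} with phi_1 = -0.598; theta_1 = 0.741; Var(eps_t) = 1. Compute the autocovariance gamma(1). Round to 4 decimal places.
\gamma(1) = 0.1240

Multiply the model equation by X_{t-k} and take expectations. With theta_0 = psi_0 = 1 and psi_j the MA(infinity) weights, this gives
  gamma(k) - sum_i phi_i gamma(k-i) = c_k,
  c_k = sigma^2 * sum_{j=k..q} theta_j psi_{j-k}   (c_k = 0 for k > q),
using gamma(-m) = gamma(m).
psi-weights needed (psi_j = theta_j + sum_i phi_i psi_{j-i}):
  psi_1 = theta_1 + phi_1 = 0.741 + (-0.598) = 0.143
Right-hand sides:
  c_0 = sigma^2 (1 + theta_1 psi_1) = 1 * (1 + (0.741)(0.143)) = 1 * 1.105963 = 1.105963
  c_1 = sigma^2 theta_1 = 1 * (0.741) = 0.741
  c_2 = 0
Equations for k = 0 and k = 1 (AR order 1):
  gamma(0) = phi_1 gamma(1) + c_0
  gamma(1) = phi_1 gamma(0) + c_1
Substituting the second into the first: gamma(0) (1 - phi_1^2) = c_0 + phi_1 c_1, so
  gamma(0) = (c_0 + phi_1 c_1) / (1 - phi_1^2) = (1.105963 + (-0.598)(0.741)) / (1 - (-0.598)^2) = 0.662845 / 0.642396 = 1.031832.
  gamma(1) = phi_1 gamma(0) + c_1 = (-0.598)(1.031832) + (0.741) = 0.123964.
Therefore gamma(1) = 0.1240 (to 4 decimal places).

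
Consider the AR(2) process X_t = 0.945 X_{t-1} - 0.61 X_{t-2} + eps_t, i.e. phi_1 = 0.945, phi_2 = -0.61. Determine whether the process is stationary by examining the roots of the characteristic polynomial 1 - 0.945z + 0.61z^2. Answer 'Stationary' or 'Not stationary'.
\text{Stationary}

The AR(p) characteristic polynomial is P(z) = 1 - 0.945z + 0.61z^2.
Stationarity requires all roots to lie outside the unit circle, i.e. |z| > 1 for every root.
Set 1 + (-0.945) z + (0.61) z^2 = 0, i.e. a z^2 + b z + c = 0 with a = 0.61, b = -0.945, c = 1.
Discriminant D = b^2 - 4ac = (-0.945)^2 - 4*(0.61)*1 = 0.893025 - (2.44) = -1.546975.
D < 0, so the roots are the complex-conjugate pair z = (-b +/- i sqrt(-D)) / (2a) = 0.7746 +/- 1.0195i.
For a conjugate pair |z|^2 = z * conj(z) = (product of roots) = c/a = 1/(0.61) = 1.639344, so |z| = sqrt(1.639344) = 1.2804 for both roots.
Moduli of all roots: 1.2804, 1.2804.
All moduli strictly greater than 1? Yes.
Verdict: Stationary.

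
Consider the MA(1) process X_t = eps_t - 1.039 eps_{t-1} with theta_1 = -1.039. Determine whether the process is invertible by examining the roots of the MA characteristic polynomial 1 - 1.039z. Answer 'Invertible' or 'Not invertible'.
\text{Not invertible}

The MA(q) characteristic polynomial is P(z) = 1 - 1.039z.
Invertibility requires all roots to lie outside the unit circle, i.e. |z| > 1 for every root.
This is linear in z: 1 + (-1.039) z = 0  =>  z = -1/(-1.039) = 0.962464,  |z| = 0.962464.
Moduli of all roots: 0.9625.
All moduli strictly greater than 1? No.
Verdict: Not invertible.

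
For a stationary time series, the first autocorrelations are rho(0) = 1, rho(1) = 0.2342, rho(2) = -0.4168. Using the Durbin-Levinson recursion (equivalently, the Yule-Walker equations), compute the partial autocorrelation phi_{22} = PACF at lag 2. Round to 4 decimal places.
\phi_{22} = -0.4990

The PACF at lag k is phi_{kk}, the last component of the solution
to the Yule-Walker system G_k phi = r_k where
  (G_k)_{ij} = rho(|i - j|), (r_k)_i = rho(i), i,j = 1..k.
Equivalently, Durbin-Levinson gives phi_{kk} iteratively:
  phi_{11} = rho(1)
  phi_{kk} = [rho(k) - sum_{j=1..k-1} phi_{k-1,j} rho(k-j)]
            / [1 - sum_{j=1..k-1} phi_{k-1,j} rho(j)],
  phi_{k,j} = phi_{k-1,j} - phi_{kk} phi_{k-1,k-j},  j = 1..k-1.
Step k = 1:
  phi_11 = rho(1) = 0.2342.
Step k = 2:
  phi_22 = [rho(2) - phi_11 rho(1)] / [1 - phi_11 rho(1)] = [-0.4168 - (0.2342)(0.2342)] / [1 - (0.2342)(0.2342)]
         = -0.47164964 / 0.94515036 = -0.499.
Therefore phi_{22} = -0.4990.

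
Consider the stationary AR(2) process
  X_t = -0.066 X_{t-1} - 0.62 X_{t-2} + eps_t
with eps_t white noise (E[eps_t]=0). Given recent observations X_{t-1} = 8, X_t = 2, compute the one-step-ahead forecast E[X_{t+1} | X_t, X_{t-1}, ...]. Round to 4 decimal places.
E[X_{t+1} \mid \mathcal F_t] = -5.0920

For an AR(p) model X_t = c + sum_i phi_i X_{t-i} + eps_t, the
one-step-ahead conditional mean is
  E[X_{t+1} | X_t, ...] = c + sum_i phi_i X_{t+1-i}.
Substitute known values:
  E[X_{t+1} | ...] = (-0.066) * (2) + (-0.62) * (8)
                   = -5.0920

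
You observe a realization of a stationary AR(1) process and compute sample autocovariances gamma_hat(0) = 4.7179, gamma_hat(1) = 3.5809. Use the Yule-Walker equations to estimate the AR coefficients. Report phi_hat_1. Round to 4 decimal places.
\hat\phi_{1} = 0.7590

The Yule-Walker equations for an AR(p) process read, in matrix form,
  Gamma_p phi = r_p,   with   (Gamma_p)_{ij} = gamma(|i - j|),
                       (r_p)_i = gamma(i),   i,j = 1..p.
Substitute the sample gammas (Toeplitz matrix and right-hand side of size 1):
  Gamma_p = [[4.7179]]
  r_p     = [3.5809]
With p = 1 this is the single equation gamma(0) phi_1 = gamma(1):
  phi_hat_1 = gamma(1) / gamma(0) = 3.5809 / 4.7179 = 0.7590.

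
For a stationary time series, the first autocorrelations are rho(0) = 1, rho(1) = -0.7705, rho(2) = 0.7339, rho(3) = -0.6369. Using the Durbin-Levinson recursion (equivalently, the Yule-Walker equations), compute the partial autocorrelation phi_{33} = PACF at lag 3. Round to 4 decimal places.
\phi_{33} = -0.0019

The PACF at lag k is phi_{kk}, the last component of the solution
to the Yule-Walker system G_k phi = r_k where
  (G_k)_{ij} = rho(|i - j|), (r_k)_i = rho(i), i,j = 1..k.
Equivalently, Durbin-Levinson gives phi_{kk} iteratively:
  phi_{11} = rho(1)
  phi_{kk} = [rho(k) - sum_{j=1..k-1} phi_{k-1,j} rho(k-j)]
            / [1 - sum_{j=1..k-1} phi_{k-1,j} rho(j)],
  phi_{k,j} = phi_{k-1,j} - phi_{kk} phi_{k-1,k-j},  j = 1..k-1.
Step k = 1:
  phi_11 = rho(1) = -0.7705.
Step k = 2:
  phi_22 = [rho(2) - phi_11 rho(1)] / [1 - phi_11 rho(1)] = [0.7339 - (-0.7705)(-0.7705)] / [1 - (-0.7705)(-0.7705)]
         = 0.14022975 / 0.40632975 = 0.345113.
  Update: phi_21 = phi_11 - phi_22 phi_11 = -0.7705 - (0.345113)(-0.7705) = -0.50459.
Step k = 3:
  phi_33 = [rho(3) - phi_21 rho(2) - phi_22 rho(1)] / [1 - phi_21 rho(1) - phi_22 rho(2)]
    numerator   = -0.6369 - (-0.50459)(0.7339) - (0.345113)(-0.7705) = -0.00067148
    denominator = 1 - (-0.50459)(-0.7705) - (0.345113)(0.7339) = 0.35793462
  phi_33 = -0.00067148 / 0.35793462 = -0.0019.
Therefore phi_{33} = -0.0019.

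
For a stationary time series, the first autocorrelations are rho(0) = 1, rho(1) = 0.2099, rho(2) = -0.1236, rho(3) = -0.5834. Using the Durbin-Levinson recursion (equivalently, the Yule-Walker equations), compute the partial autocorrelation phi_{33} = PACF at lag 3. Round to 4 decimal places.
\phi_{33} = -0.5570

The PACF at lag k is phi_{kk}, the last component of the solution
to the Yule-Walker system G_k phi = r_k where
  (G_k)_{ij} = rho(|i - j|), (r_k)_i = rho(i), i,j = 1..k.
Equivalently, Durbin-Levinson gives phi_{kk} iteratively:
  phi_{11} = rho(1)
  phi_{kk} = [rho(k) - sum_{j=1..k-1} phi_{k-1,j} rho(k-j)]
            / [1 - sum_{j=1..k-1} phi_{k-1,j} rho(j)],
  phi_{k,j} = phi_{k-1,j} - phi_{kk} phi_{k-1,k-j},  j = 1..k-1.
Step k = 1:
  phi_11 = rho(1) = 0.2099.
Step k = 2:
  phi_22 = [rho(2) - phi_11 rho(1)] / [1 - phi_11 rho(1)] = [-0.1236 - (0.2099)(0.2099)] / [1 - (0.2099)(0.2099)]
         = -0.16765801 / 0.95594199 = -0.175385.
  Update: phi_21 = phi_11 - phi_22 phi_11 = 0.2099 - (-0.175385)(0.2099) = 0.246713.
Step k = 3:
  phi_33 = [rho(3) - phi_21 rho(2) - phi_22 rho(1)] / [1 - phi_21 rho(1) - phi_22 rho(2)]
    numerator   = -0.5834 - (0.246713)(-0.1236) - (-0.175385)(0.2099) = -0.51609289
    denominator = 1 - (0.246713)(0.2099) - (-0.175385)(-0.1236) = 0.92653727
  phi_33 = -0.51609289 / 0.92653727 = -0.557.
Therefore phi_{33} = -0.5570.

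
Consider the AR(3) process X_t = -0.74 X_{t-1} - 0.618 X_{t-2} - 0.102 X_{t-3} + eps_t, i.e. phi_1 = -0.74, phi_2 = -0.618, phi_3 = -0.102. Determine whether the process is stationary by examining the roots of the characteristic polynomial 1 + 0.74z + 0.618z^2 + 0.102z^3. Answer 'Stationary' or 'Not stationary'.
\text{Stationary}

The AR(p) characteristic polynomial is P(z) = 1 + 0.74z + 0.618z^2 + 0.102z^3.
Stationarity requires all roots to lie outside the unit circle, i.e. |z| > 1 for every root.
Degree 3: look for a simple real root z0 first, then factor out (1 - z/z0) and solve the remaining quadratic.
Testing z0 = -5: P(-5) = 1 + (0.74)(-5) + (0.618)(-5)^2 + (0.102)(-5)^3
  = 1 + (-3.7) + (15.45) + (-12.75) = 0.  So z_0 = -5 is a root, |z_0| = 5.
Divide out the factor (1 + 0.2 z) = (1 - z/z0) (since 1/z0 = -0.2):
  P(z) = (1 + 0.2 z)(1 + (0.54) z + (0.51) z^2)
  [check: z-coef 0.54 - (-0.2) = 0.74; z^2-coef 0.51 - (-0.2)(0.54) = 0.618; z^3-coef -(-0.2)(0.51) = 0.102.]
Remaining roots from the quadratic factor 1 + (0.54) z + (0.51) z^2:
  Set 1 + (0.54) z + (0.51) z^2 = 0, i.e. a z^2 + b z + c = 0 with a = 0.51, b = 0.54, c = 1.
  Discriminant D = b^2 - 4ac = (0.54)^2 - 4*(0.51)*1 = 0.2916 - (2.04) = -1.7484.
  D < 0, so the roots are the complex-conjugate pair z = (-b +/- i sqrt(-D)) / (2a) = -0.5294 +/- 1.2963i.
  For a conjugate pair |z|^2 = z * conj(z) = (product of roots) = c/a = 1/(0.51) = 1.960784, so |z| = sqrt(1.960784) = 1.4003 for both roots.
Moduli of all roots: 5.0000, 1.4003, 1.4003.
All moduli strictly greater than 1? Yes.
Verdict: Stationary.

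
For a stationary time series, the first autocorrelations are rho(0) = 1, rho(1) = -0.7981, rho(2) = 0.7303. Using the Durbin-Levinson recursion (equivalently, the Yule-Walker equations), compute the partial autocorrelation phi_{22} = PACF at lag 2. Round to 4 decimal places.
\phi_{22} = 0.2571

The PACF at lag k is phi_{kk}, the last component of the solution
to the Yule-Walker system G_k phi = r_k where
  (G_k)_{ij} = rho(|i - j|), (r_k)_i = rho(i), i,j = 1..k.
Equivalently, Durbin-Levinson gives phi_{kk} iteratively:
  phi_{11} = rho(1)
  phi_{kk} = [rho(k) - sum_{j=1..k-1} phi_{k-1,j} rho(k-j)]
            / [1 - sum_{j=1..k-1} phi_{k-1,j} rho(j)],
  phi_{k,j} = phi_{k-1,j} - phi_{kk} phi_{k-1,k-j},  j = 1..k-1.
Step k = 1:
  phi_11 = rho(1) = -0.7981.
Step k = 2:
  phi_22 = [rho(2) - phi_11 rho(1)] / [1 - phi_11 rho(1)] = [0.7303 - (-0.7981)(-0.7981)] / [1 - (-0.7981)(-0.7981)]
         = 0.09333639 / 0.36303639 = 0.2571.
Therefore phi_{22} = 0.2571.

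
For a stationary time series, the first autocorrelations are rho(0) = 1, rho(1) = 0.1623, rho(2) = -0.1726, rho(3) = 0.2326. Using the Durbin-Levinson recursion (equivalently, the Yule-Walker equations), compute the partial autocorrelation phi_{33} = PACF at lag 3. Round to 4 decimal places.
\phi_{33} = 0.3210

The PACF at lag k is phi_{kk}, the last component of the solution
to the Yule-Walker system G_k phi = r_k where
  (G_k)_{ij} = rho(|i - j|), (r_k)_i = rho(i), i,j = 1..k.
Equivalently, Durbin-Levinson gives phi_{kk} iteratively:
  phi_{11} = rho(1)
  phi_{kk} = [rho(k) - sum_{j=1..k-1} phi_{k-1,j} rho(k-j)]
            / [1 - sum_{j=1..k-1} phi_{k-1,j} rho(j)],
  phi_{k,j} = phi_{k-1,j} - phi_{kk} phi_{k-1,k-j},  j = 1..k-1.
Step k = 1:
  phi_11 = rho(1) = 0.1623.
Step k = 2:
  phi_22 = [rho(2) - phi_11 rho(1)] / [1 - phi_11 rho(1)] = [-0.1726 - (0.1623)(0.1623)] / [1 - (0.1623)(0.1623)]
         = -0.19894129 / 0.97365871 = -0.204323.
  Update: phi_21 = phi_11 - phi_22 phi_11 = 0.1623 - (-0.204323)(0.1623) = 0.195462.
Step k = 3:
  phi_33 = [rho(3) - phi_21 rho(2) - phi_22 rho(1)] / [1 - phi_21 rho(1) - phi_22 rho(2)]
    numerator   = 0.2326 - (0.195462)(-0.1726) - (-0.204323)(0.1623) = 0.29949838
    denominator = 1 - (0.195462)(0.1623) - (-0.204323)(-0.1726) = 0.93301034
  phi_33 = 0.29949838 / 0.93301034 = 0.321.
Therefore phi_{33} = 0.3210.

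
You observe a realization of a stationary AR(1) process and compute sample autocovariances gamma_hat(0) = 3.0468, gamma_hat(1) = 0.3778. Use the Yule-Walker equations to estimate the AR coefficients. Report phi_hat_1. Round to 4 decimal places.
\hat\phi_{1} = 0.1240

The Yule-Walker equations for an AR(p) process read, in matrix form,
  Gamma_p phi = r_p,   with   (Gamma_p)_{ij} = gamma(|i - j|),
                       (r_p)_i = gamma(i),   i,j = 1..p.
Substitute the sample gammas (Toeplitz matrix and right-hand side of size 1):
  Gamma_p = [[3.0468]]
  r_p     = [0.3778]
With p = 1 this is the single equation gamma(0) phi_1 = gamma(1):
  phi_hat_1 = gamma(1) / gamma(0) = 0.3778 / 3.0468 = 0.1240.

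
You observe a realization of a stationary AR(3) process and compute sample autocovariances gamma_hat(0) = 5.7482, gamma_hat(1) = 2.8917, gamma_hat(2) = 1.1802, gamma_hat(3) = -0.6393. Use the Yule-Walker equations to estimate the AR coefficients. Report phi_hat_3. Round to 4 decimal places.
\hat\phi_{3} = -0.2540

The Yule-Walker equations for an AR(p) process read, in matrix form,
  Gamma_p phi = r_p,   with   (Gamma_p)_{ij} = gamma(|i - j|),
                       (r_p)_i = gamma(i),   i,j = 1..p.
Substitute the sample gammas (Toeplitz matrix and right-hand side of size 3):
  Gamma_p = [[5.7482, 2.8917, 1.1802], [2.8917, 5.7482, 2.8917], [1.1802, 2.8917, 5.7482]]
  r_p     = [2.8917, 1.1802, -0.6393]
Written out (R1..R3):
  (R1) 5.7482 phi_1 + 2.8917 phi_2 + 1.1802 phi_3 = 2.8917
  (R2) 2.8917 phi_1 + 5.7482 phi_2 + 2.8917 phi_3 = 1.1802
  (R3) 1.1802 phi_1 + 2.8917 phi_2 + 5.7482 phi_3 = -0.6393
Gaussian elimination:
  R2 <- R2 - (2.8917/5.7482) R1 = R2 - (0.503062) R1:  4.293496 phi_2 + 2.297986 phi_3 = -0.274504
  R3 <- R3 - (1.1802/5.7482) R1 = R3 - (0.205316) R1:  2.297986 phi_2 + 5.505886 phi_3 = -1.233014
  R3 <- R3 - (2.297986/4.293496) R2 = R3 - (0.535225) R2:  4.275946 phi_3 = -1.086092
Back-substitution:
  phi_hat_3 = -1.086092 / 4.275946 = -0.254
  phi_hat_2 = (-0.274504 - (2.297986)(-0.254)) / 4.293496 = 0.072013
  phi_hat_1 = (2.8917 - (2.8917)(0.072013) - (1.1802)(-0.254)) / 5.7482 = 0.518986
So phi_hat = [0.5190, 0.0720, -0.2540].
Therefore phi_hat_3 = -0.2540.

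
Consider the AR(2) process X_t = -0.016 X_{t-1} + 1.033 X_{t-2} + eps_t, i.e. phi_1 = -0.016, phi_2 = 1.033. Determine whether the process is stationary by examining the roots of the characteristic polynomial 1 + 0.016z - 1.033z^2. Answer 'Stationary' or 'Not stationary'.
\text{Not stationary}

The AR(p) characteristic polynomial is P(z) = 1 + 0.016z - 1.033z^2.
Stationarity requires all roots to lie outside the unit circle, i.e. |z| > 1 for every root.
Set 1 + (0.016) z + (-1.033) z^2 = 0, i.e. a z^2 + b z + c = 0 with a = -1.033, b = 0.016, c = 1.
Discriminant D = b^2 - 4ac = (0.016)^2 - 4*(-1.033)*1 = 0.000256 - (-4.132) = 4.132256.
D >= 0, so the roots are real: z = (-b +/- sqrt(D)) / (2a) = (-0.016 +/- 2.032795) / (-2.066).
  z_1 = (-0.016 + 2.032795) / (-2.066) = -0.9762,   |z_1| = 0.9762.
  z_2 = (-0.016 - 2.032795) / (-2.066) = 0.9917,   |z_2| = 0.9917.
Moduli of all roots: 0.9762, 0.9917.
All moduli strictly greater than 1? No.
Verdict: Not stationary.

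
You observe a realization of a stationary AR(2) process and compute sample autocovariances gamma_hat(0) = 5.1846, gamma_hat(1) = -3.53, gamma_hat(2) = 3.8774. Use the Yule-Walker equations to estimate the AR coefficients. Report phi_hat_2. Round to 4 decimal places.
\hat\phi_{2} = 0.5300

The Yule-Walker equations for an AR(p) process read, in matrix form,
  Gamma_p phi = r_p,   with   (Gamma_p)_{ij} = gamma(|i - j|),
                       (r_p)_i = gamma(i),   i,j = 1..p.
Substitute the sample gammas (Toeplitz matrix and right-hand side of size 2):
  Gamma_p = [[5.1846, -3.53], [-3.53, 5.1846]]
  r_p     = [-3.53, 3.8774]
Written out:
  5.1846 phi_1 - 3.53 phi_2 = -3.53
  -3.53 phi_1 + 5.1846 phi_2 = 3.8774
Solve by Cramer's rule:
  det = gamma(0)^2 - gamma(1)^2 = (5.1846)^2 - (-3.53)^2 = 26.88007716 - 12.4609 = 14.41917716
  phi_hat_1 = [gamma(1) gamma(0) - gamma(1) gamma(2)] / det = [(-3.53)(5.1846) - (-3.53)(3.8774)] / 14.41917716 = -4.614416 / 14.41917716 = -0.32
  phi_hat_2 = [gamma(0) gamma(2) - gamma(1)^2] / det = [(5.1846)(3.8774) - (-3.53)^2] / 14.41917716 = 7.64186804 / 14.41917716 = 0.53
So phi_hat = [-0.3200, 0.5300].
Therefore phi_hat_2 = 0.5300.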